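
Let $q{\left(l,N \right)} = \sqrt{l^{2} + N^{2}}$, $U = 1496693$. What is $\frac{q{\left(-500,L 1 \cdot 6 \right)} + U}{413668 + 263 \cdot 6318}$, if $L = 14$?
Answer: $\frac{1496693}{2075302} + \frac{2 \sqrt{16066}}{1037651} \approx 0.72144$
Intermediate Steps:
$q{\left(l,N \right)} = \sqrt{N^{2} + l^{2}}$
$\frac{q{\left(-500,L 1 \cdot 6 \right)} + U}{413668 + 263 \cdot 6318} = \frac{\sqrt{\left(14 \cdot 1 \cdot 6\right)^{2} + \left(-500\right)^{2}} + 1496693}{413668 + 263 \cdot 6318} = \frac{\sqrt{\left(14 \cdot 6\right)^{2} + 250000} + 1496693}{413668 + 1661634} = \frac{\sqrt{84^{2} + 250000} + 1496693}{2075302} = \left(\sqrt{7056 + 250000} + 1496693\right) \frac{1}{2075302} = \left(\sqrt{257056} + 1496693\right) \frac{1}{2075302} = \left(4 \sqrt{16066} + 1496693\right) \frac{1}{2075302} = \left(1496693 + 4 \sqrt{16066}\right) \frac{1}{2075302} = \frac{1496693}{2075302} + \frac{2 \sqrt{16066}}{1037651}$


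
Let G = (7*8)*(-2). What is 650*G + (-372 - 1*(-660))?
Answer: -72512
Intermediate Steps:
G = -112 (G = 56*(-2) = -112)
650*G + (-372 - 1*(-660)) = 650*(-112) + (-372 - 1*(-660)) = -72800 + (-372 + 660) = -72800 + 288 = -72512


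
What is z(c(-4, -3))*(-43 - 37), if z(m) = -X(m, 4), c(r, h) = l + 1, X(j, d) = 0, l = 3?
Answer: 0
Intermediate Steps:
c(r, h) = 4 (c(r, h) = 3 + 1 = 4)
z(m) = 0 (z(m) = -1*0 = 0)
z(c(-4, -3))*(-43 - 37) = 0*(-43 - 37) = 0*(-80) = 0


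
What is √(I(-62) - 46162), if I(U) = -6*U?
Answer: I*√45790 ≈ 213.99*I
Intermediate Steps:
√(I(-62) - 46162) = √(-6*(-62) - 46162) = √(372 - 46162) = √(-45790) = I*√45790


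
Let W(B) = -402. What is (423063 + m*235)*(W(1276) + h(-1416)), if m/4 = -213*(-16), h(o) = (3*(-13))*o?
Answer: 198816533226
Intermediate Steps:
h(o) = -39*o
m = 13632 (m = 4*(-213*(-16)) = 4*3408 = 13632)
(423063 + m*235)*(W(1276) + h(-1416)) = (423063 + 13632*235)*(-402 - 39*(-1416)) = (423063 + 3203520)*(-402 + 55224) = 3626583*54822 = 198816533226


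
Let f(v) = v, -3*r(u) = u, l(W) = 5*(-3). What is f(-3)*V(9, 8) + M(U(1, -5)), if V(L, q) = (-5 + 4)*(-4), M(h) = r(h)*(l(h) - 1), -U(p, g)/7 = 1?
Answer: -148/3 ≈ -49.333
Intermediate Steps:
l(W) = -15
r(u) = -u/3
U(p, g) = -7 (U(p, g) = -7*1 = -7)
M(h) = 16*h/3 (M(h) = (-h/3)*(-15 - 1) = -h/3*(-16) = 16*h/3)
V(L, q) = 4 (V(L, q) = -1*(-4) = 4)
f(-3)*V(9, 8) + M(U(1, -5)) = -3*4 + (16/3)*(-7) = -12 - 112/3 = -148/3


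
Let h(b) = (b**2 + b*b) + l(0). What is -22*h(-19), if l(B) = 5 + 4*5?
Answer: -16434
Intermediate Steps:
l(B) = 25 (l(B) = 5 + 20 = 25)
h(b) = 25 + 2*b**2 (h(b) = (b**2 + b*b) + 25 = (b**2 + b**2) + 25 = 2*b**2 + 25 = 25 + 2*b**2)
-22*h(-19) = -22*(25 + 2*(-19)**2) = -22*(25 + 2*361) = -22*(25 + 722) = -22*747 = -16434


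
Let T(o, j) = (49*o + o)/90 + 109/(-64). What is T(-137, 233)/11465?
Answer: -44821/6603840 ≈ -0.0067871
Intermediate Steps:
T(o, j) = -109/64 + 5*o/9 (T(o, j) = (50*o)*(1/90) + 109*(-1/64) = 5*o/9 - 109/64 = -109/64 + 5*o/9)
T(-137, 233)/11465 = (-109/64 + (5/9)*(-137))/11465 = (-109/64 - 685/9)*(1/11465) = -44821/576*1/11465 = -44821/6603840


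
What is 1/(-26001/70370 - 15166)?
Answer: -70370/1067257421 ≈ -6.5935e-5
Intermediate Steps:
1/(-26001/70370 - 15166) = 1/(-1067257421/70370) = -70370/1067257421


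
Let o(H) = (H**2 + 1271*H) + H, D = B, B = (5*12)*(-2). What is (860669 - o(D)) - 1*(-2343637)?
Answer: 3342546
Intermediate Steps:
B = -120 (B = 60*(-2) = -120)
D = -120
o(H) = H**2 + 1272*H
(860669 - o(D)) - 1*(-2343637) = (860669 - (-120)*(1272 - 120)) - 1*(-2343637) = (860669 - (-120)*1152) + 2343637 = (860669 - 1*(-138240)) + 2343637 = (860669 + 138240) + 2343637 = 998909 + 2343637 = 3342546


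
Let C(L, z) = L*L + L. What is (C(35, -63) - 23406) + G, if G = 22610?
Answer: 464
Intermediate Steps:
C(L, z) = L + L² (C(L, z) = L² + L = L + L²)
(C(35, -63) - 23406) + G = (35*(1 + 35) - 23406) + 22610 = (35*36 - 23406) + 22610 = (1260 - 23406) + 22610 = -22146 + 22610 = 464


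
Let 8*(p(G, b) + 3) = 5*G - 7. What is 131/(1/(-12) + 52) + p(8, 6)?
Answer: 18183/4984 ≈ 3.6483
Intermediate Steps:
p(G, b) = -31/8 + 5*G/8 (p(G, b) = -3 + (5*G - 7)/8 = -3 + (-7 + 5*G)/8 = -3 + (-7/8 + 5*G/8) = -31/8 + 5*G/8)
131/(1/(-12) + 52) + p(8, 6) = 131/(1/(-12) + 52) + (-31/8 + (5/8)*8) = 131/(-1/12 + 52) + (-31/8 + 5) = 131/(623/12) + 9/8 = 131*(12/623) + 9/8 = 1572/623 + 9/8 = 18183/4984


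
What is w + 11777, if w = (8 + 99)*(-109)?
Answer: 114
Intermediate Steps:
w = -11663 (w = 107*(-109) = -11663)
w + 11777 = -11663 + 11777 = 114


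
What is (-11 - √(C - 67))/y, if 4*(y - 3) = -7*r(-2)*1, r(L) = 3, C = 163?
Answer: 44/9 + 16*√6/9 ≈ 9.2435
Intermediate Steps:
y = -9/4 (y = 3 + (-7*3*1)/4 = 3 + (-21*1)/4 = 3 + (¼)*(-21) = 3 - 21/4 = -9/4 ≈ -2.2500)
(-11 - √(C - 67))/y = (-11 - √(163 - 67))/(-9/4) = (-11 - √96)*(-4/9) = (-11 - 4*√6)*(-4/9) = 44/9 + 16*√6/9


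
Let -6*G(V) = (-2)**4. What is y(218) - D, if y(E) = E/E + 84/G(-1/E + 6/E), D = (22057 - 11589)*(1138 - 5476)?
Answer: 90820307/2 ≈ 4.5410e+7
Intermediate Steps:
G(V) = -8/3 (G(V) = -1/6*(-2)**4 = -1/6*16 = -8/3)
D = -45410184 (D = 10468*(-4338) = -45410184)
y(E) = -61/2 (y(E) = E/E + 84/(-8/3) = 1 + 84*(-3/8) = 1 - 63/2 = -61/2)
y(218) - D = -61/2 - 1*(-45410184) = -61/2 + 45410184 = 90820307/2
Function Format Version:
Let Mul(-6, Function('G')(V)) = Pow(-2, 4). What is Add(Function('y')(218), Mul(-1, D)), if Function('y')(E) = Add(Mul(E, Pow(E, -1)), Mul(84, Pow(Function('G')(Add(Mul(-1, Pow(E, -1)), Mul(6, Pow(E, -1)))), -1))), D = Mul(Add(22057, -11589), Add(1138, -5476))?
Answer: Rational(90820307, 2) ≈ 4.5410e+7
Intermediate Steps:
Function('G')(V) = Rational(-8, 3) (Function('G')(V) = Mul(Rational(-1, 6), Pow(-2, 4)) = Mul(Rational(-1, 6), 16) = Rational(-8, 3))
D = -45410184 (D = Mul(10468, -4338) = -45410184)
Function('y')(E) = Rational(-61, 2) (Function('y')(E) = Add(Mul(E, Pow(E, -1)), Mul(84, Pow(Rational(-8, 3), -1))) = Add(1, Mul(84, Rational(-3, 8))) = Add(1, Rational(-63, 2)) = Rational(-61, 2))
Add(Function('y')(218), Mul(-1, D)) = Add(Rational(-61, 2), Mul(-1, -45410184)) = Add(Rational(-61, 2), 45410184) = Rational(90820307, 2)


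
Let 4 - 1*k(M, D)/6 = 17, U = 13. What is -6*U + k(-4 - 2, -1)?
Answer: -156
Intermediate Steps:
k(M, D) = -78 (k(M, D) = 24 - 6*17 = 24 - 102 = -78)
-6*U + k(-4 - 2, -1) = -6*13 - 78 = -78 - 78 = -156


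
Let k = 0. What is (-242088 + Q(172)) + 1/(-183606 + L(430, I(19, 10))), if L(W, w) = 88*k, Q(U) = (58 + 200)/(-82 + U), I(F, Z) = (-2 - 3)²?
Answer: -74080471653/306010 ≈ -2.4209e+5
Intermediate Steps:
I(F, Z) = 25 (I(F, Z) = (-5)² = 25)
Q(U) = 258/(-82 + U)
L(W, w) = 0 (L(W, w) = 88*0 = 0)
(-242088 + Q(172)) + 1/(-183606 + L(430, I(19, 10))) = (-242088 + 258/(-82 + 172)) + 1/(-183606 + 0) = (-242088 + 258/90) + 1/(-183606) = (-242088 + 258*(1/90)) - 1/183606 = (-242088 + 43/15) - 1/183606 = -3631277/15 - 1/183606 = -74080471653/306010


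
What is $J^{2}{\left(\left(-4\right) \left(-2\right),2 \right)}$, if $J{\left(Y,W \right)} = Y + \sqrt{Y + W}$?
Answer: $\left(8 + \sqrt{10}\right)^{2} \approx 124.6$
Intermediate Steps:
$J{\left(Y,W \right)} = Y + \sqrt{W + Y}$
$J^{2}{\left(\left(-4\right) \left(-2\right),2 \right)} = \left(\left(-4\right) \left(-2\right) + \sqrt{2 - -8}\right)^{2} = \left(8 + \sqrt{2 + 8}\right)^{2} = \left(8 + \sqrt{10}\right)^{2}$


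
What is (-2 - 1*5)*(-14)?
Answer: 98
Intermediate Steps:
(-2 - 1*5)*(-14) = (-2 - 5)*(-14) = -7*(-14) = 98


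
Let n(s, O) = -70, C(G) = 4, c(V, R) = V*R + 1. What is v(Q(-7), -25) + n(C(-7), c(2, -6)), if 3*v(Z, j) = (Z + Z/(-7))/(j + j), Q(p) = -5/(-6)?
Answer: -14701/210 ≈ -70.005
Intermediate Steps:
c(V, R) = 1 + R*V (c(V, R) = R*V + 1 = 1 + R*V)
Q(p) = ⅚ (Q(p) = -5*(-⅙) = ⅚)
v(Z, j) = Z/(7*j) (v(Z, j) = ((Z + Z/(-7))/(j + j))/3 = ((Z + Z*(-⅐))/((2*j)))/3 = ((Z - Z/7)*(1/(2*j)))/3 = ((6*Z/7)*(1/(2*j)))/3 = (3*Z/(7*j))/3 = Z/(7*j))
v(Q(-7), -25) + n(C(-7), c(2, -6)) = (⅐)*(⅚)/(-25) - 70 = (⅐)*(⅚)*(-1/25) - 70 = -1/210 - 70 = -14701/210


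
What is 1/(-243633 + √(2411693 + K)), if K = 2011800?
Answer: -243633/59352615196 - √4423493/59352615196 ≈ -4.1403e-6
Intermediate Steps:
1/(-243633 + √(2411693 + K)) = 1/(-243633 + √(2411693 + 2011800)) = 1/(-243633 + √4423493)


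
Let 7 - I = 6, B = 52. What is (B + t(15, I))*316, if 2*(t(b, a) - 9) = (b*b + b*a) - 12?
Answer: 55300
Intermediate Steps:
I = 1 (I = 7 - 1*6 = 7 - 6 = 1)
t(b, a) = 3 + b**2/2 + a*b/2 (t(b, a) = 9 + ((b*b + b*a) - 12)/2 = 9 + ((b**2 + a*b) - 12)/2 = 9 + (-12 + b**2 + a*b)/2 = 9 + (-6 + b**2/2 + a*b/2) = 3 + b**2/2 + a*b/2)
(B + t(15, I))*316 = (52 + (3 + (1/2)*15**2 + (1/2)*1*15))*316 = (52 + (3 + (1/2)*225 + 15/2))*316 = (52 + (3 + 225/2 + 15/2))*316 = (52 + 123)*316 = 175*316 = 55300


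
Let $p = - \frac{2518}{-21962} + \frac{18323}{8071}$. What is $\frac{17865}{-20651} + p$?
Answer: $\frac{2781591484937}{1830249620801} \approx 1.5198$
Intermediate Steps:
$p = \frac{211366252}{88627651}$ ($p = \left(-2518\right) \left(- \frac{1}{21962}\right) + 18323 \cdot \frac{1}{8071} = \frac{1259}{10981} + \frac{18323}{8071} = \frac{211366252}{88627651} \approx 2.3849$)
$\frac{17865}{-20651} + p = \frac{17865}{-20651} + \frac{211366252}{88627651} = 17865 \left(- \frac{1}{20651}\right) + \frac{211366252}{88627651} = - \frac{17865}{20651} + \frac{211366252}{88627651} = \frac{2781591484937}{1830249620801}$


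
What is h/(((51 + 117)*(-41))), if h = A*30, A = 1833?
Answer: -9165/1148 ≈ -7.9835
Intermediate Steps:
h = 54990 (h = 1833*30 = 54990)
h/(((51 + 117)*(-41))) = 54990/(((51 + 117)*(-41))) = 54990/((168*(-41))) = 54990/(-6888) = 54990*(-1/6888) = -9165/1148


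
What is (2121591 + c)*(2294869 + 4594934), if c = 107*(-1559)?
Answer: 13468035328734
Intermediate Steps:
c = -166813
(2121591 + c)*(2294869 + 4594934) = (2121591 - 166813)*(2294869 + 4594934) = 1954778*6889803 = 13468035328734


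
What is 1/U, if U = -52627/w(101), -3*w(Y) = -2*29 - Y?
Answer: -53/52627 ≈ -0.0010071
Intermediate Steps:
w(Y) = 58/3 + Y/3 (w(Y) = -(-2*29 - Y)/3 = -(-58 - Y)/3 = 58/3 + Y/3)
U = -52627/53 (U = -52627/(58/3 + (⅓)*101) = -52627/(58/3 + 101/3) = -52627/53 ≈ -992.96)
1/U = 1/(-52627/53) = -53/52627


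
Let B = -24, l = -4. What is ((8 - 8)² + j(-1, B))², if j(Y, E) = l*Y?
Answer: 16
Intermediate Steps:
j(Y, E) = -4*Y
((8 - 8)² + j(-1, B))² = ((8 - 8)² - 4*(-1))² = (0² + 4)² = (0 + 4)² = 4² = 16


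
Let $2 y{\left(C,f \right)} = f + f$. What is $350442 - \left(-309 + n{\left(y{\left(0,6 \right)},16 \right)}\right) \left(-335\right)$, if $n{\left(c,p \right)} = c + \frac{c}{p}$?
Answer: $\frac{1992501}{8} \approx 2.4906 \cdot 10^{5}$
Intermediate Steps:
$y{\left(C,f \right)} = f$ ($y{\left(C,f \right)} = \frac{f + f}{2} = \frac{2 f}{2} = f$)
$350442 - \left(-309 + n{\left(y{\left(0,6 \right)},16 \right)}\right) \left(-335\right) = 350442 - \left(-309 + \left(6 + \frac{6}{16}\right)\right) \left(-335\right) = 350442 - \left(-309 + \left(6 + 6 \cdot \frac{1}{16}\right)\right) \left(-335\right) = 350442 - \left(-309 + \left(6 + \frac{3}{8}\right)\right) \left(-335\right) = 350442 - \left(-309 + \frac{51}{8}\right) \left(-335\right) = 350442 - \left(- \frac{2421}{8}\right) \left(-335\right) = 350442 - \frac{811035}{8} = \frac{1992501}{8}$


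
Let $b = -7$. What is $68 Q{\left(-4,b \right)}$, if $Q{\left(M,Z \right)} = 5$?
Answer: $340$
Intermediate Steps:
$68 Q{\left(-4,b \right)} = 68 \cdot 5 = 340$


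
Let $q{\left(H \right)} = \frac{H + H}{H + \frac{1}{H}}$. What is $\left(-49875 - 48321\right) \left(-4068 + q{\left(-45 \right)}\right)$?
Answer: $\frac{404455478364}{1013} \approx 3.9926 \cdot 10^{8}$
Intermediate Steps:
$q{\left(H \right)} = \frac{2 H}{H + \frac{1}{H}}$
$\left(-49875 - 48321\right) \left(-4068 + q{\left(-45 \right)}\right) = \left(-49875 - 48321\right) \left(-4068 + \frac{2 \left(-45\right)^{2}}{1 + \left(-45\right)^{2}}\right) = - 98196 \left(-4068 + 2 \cdot 2025 \frac{1}{1 + 2025}\right) = - 98196 \left(-4068 + 2 \cdot 2025 \cdot \frac{1}{2026}\right) = - 98196 \left(-4068 + \frac{2025}{1013}\right) = \left(-98196\right) \left(- \frac{4118859}{1013}\right) = \frac{404455478364}{1013}$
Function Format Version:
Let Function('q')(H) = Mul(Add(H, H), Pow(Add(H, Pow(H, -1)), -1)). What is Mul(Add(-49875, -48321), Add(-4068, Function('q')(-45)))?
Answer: Rational(404455478364, 1013) ≈ 3.9926e+8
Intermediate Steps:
Function('q')(H) = Mul(2, H, Pow(Add(H, Pow(H, -1)), -1)) (Function('q')(H) = Mul(Mul(2, H), Pow(Add(H, Pow(H, -1)), -1)) = Mul(2, H, Pow(Add(H, Pow(H, -1)), -1)))
Mul(Add(-49875, -48321), Add(-4068, Function('q')(-45))) = Mul(Add(-49875, -48321), Add(-4068, Mul(2, Pow(-45, 2), Pow(Add(1, Pow(-45, 2)), -1)))) = Mul(-98196, Add(-4068, Mul(2, 2025, Pow(Add(1, 2025), -1)))) = Mul(-98196, Add(-4068, Mul(2, 2025, Pow(2026, -1)))) = Mul(-98196, Add(-4068, Mul(2, 2025, Rational(1, 2026)))) = Mul(-98196, Add(-4068, Rational(2025, 1013))) = Mul(-98196, Rational(-4118859, 1013)) = Rational(404455478364, 1013)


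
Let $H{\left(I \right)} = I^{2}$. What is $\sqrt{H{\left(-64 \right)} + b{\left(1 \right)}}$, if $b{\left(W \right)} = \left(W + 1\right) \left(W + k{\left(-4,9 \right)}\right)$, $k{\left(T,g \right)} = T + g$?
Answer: $2 \sqrt{1027} \approx 64.094$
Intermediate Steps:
$b{\left(W \right)} = \left(1 + W\right) \left(5 + W\right)$ ($b{\left(W \right)} = \left(W + 1\right) \left(W + \left(-4 + 9\right)\right) = \left(1 + W\right) \left(W + 5\right) = \left(1 + W\right) \left(5 + W\right)$)
$\sqrt{H{\left(-64 \right)} + b{\left(1 \right)}} = \sqrt{\left(-64\right)^{2} + \left(5 + 1^{2} + 6 \cdot 1\right)} = \sqrt{4096 + \left(5 + 1 + 6\right)} = \sqrt{4096 + 12} = \sqrt{4108} = 2 \sqrt{1027}$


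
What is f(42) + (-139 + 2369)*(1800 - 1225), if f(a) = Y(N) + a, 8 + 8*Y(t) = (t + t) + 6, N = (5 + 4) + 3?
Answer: 5129179/4 ≈ 1.2823e+6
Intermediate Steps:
N = 12 (N = 9 + 3 = 12)
Y(t) = -1/4 + t/4 (Y(t) = -1 + ((t + t) + 6)/8 = -1 + (2*t + 6)/8 = -1 + (6 + 2*t)/8 = -1 + (3/4 + t/4) = -1/4 + t/4)
f(a) = 11/4 + a (f(a) = (-1/4 + (1/4)*12) + a = (-1/4 + 3) + a = 11/4 + a)
f(42) + (-139 + 2369)*(1800 - 1225) = (11/4 + 42) + (-139 + 2369)*(1800 - 1225) = 179/4 + 2230*575 = 179/4 + 1282250 = 5129179/4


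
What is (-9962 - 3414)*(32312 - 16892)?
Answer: -206257920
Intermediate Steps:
(-9962 - 3414)*(32312 - 16892) = -13376*15420 = -206257920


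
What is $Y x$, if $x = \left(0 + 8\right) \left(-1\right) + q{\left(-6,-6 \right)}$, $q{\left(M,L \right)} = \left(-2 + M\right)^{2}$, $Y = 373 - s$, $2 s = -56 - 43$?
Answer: $23660$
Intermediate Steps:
$s = - \frac{99}{2}$ ($s = \frac{-56 - 43}{2} = \frac{1}{2} \left(-99\right) = - \frac{99}{2} \approx -49.5$)
$Y = \frac{845}{2}$ ($Y = 373 - - \frac{99}{2} = 373 + \frac{99}{2} = \frac{845}{2} \approx 422.5$)
$x = 56$ ($x = \left(0 + 8\right) \left(-1\right) + \left(-2 - 6\right)^{2} = 8 \left(-1\right) + \left(-8\right)^{2} = -8 + 64 = 56$)
$Y x = \frac{845}{2} \cdot 56 = 23660$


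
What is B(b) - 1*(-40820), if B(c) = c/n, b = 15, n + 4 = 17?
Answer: 530675/13 ≈ 40821.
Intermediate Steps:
n = 13 (n = -4 + 17 = 13)
B(c) = c/13
B(b) - 1*(-40820) = (1/13)*15 - 1*(-40820) = 15/13 + 40820 = 530675/13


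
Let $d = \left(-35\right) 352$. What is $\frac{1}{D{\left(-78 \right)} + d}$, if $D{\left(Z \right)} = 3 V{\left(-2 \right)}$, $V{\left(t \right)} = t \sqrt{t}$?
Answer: $\frac{i}{2 \left(- 6160 i + 3 \sqrt{2}\right)} \approx -8.1169 \cdot 10^{-5} + 5.5904 \cdot 10^{-8} i$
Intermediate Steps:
$V{\left(t \right)} = t^{\frac{3}{2}}$
$D{\left(Z \right)} = - 6 i \sqrt{2}$ ($D{\left(Z \right)} = 3 \left(-2\right)^{\frac{3}{2}} = 3 \left(- 2 i \sqrt{2}\right) = - 6 i \sqrt{2}$)
$d = -12320$
$\frac{1}{D{\left(-78 \right)} + d} = \frac{1}{- 6 i \sqrt{2} - 12320} = \frac{1}{-12320 - 6 i \sqrt{2}}$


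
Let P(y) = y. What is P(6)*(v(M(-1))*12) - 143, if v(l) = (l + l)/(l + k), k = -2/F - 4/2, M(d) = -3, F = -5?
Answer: -1129/23 ≈ -49.087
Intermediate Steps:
k = -8/5 (k = -2/(-5) - 4/2 = -2*(-1/5) - 4*1/2 = 2/5 - 2 = -8/5 ≈ -1.6000)
v(l) = 2*l/(-8/5 + l) (v(l) = (l + l)/(l - 8/5) = (2*l)/(-8/5 + l) = 2*l/(-8/5 + l))
P(6)*(v(M(-1))*12) - 143 = 6*((10*(-3)/(-8 + 5*(-3)))*12) - 143 = 6*((10*(-3)/(-8 - 15))*12) - 143 = 6*((10*(-3)/(-23))*12) - 143 = 6*((10*(-3)*(-1/23))*12) - 143 = 6*((30/23)*12) - 143 = 6*(360/23) - 143 = 2160/23 - 143 = -1129/23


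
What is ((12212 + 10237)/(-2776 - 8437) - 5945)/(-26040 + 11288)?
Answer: 33341867/82707088 ≈ 0.40313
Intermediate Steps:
((12212 + 10237)/(-2776 - 8437) - 5945)/(-26040 + 11288) = (22449/(-11213) - 5945)/(-14752) = (22449*(-1/11213) - 5945)*(-1/14752) = (-22449/11213 - 5945)*(-1/14752) = -66683734/11213*(-1/14752) = 33341867/82707088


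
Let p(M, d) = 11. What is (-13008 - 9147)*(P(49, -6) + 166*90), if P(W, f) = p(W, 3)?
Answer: -331239405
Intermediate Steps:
P(W, f) = 11
(-13008 - 9147)*(P(49, -6) + 166*90) = (-13008 - 9147)*(11 + 166*90) = -22155*(11 + 14940) = -22155*14951 = -331239405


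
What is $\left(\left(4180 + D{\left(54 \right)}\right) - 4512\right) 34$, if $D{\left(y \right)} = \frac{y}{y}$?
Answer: $-11254$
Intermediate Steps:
$D{\left(y \right)} = 1$
$\left(\left(4180 + D{\left(54 \right)}\right) - 4512\right) 34 = \left(\left(4180 + 1\right) - 4512\right) 34 = \left(4181 - 4512\right) 34 = \left(-331\right) 34 = -11254$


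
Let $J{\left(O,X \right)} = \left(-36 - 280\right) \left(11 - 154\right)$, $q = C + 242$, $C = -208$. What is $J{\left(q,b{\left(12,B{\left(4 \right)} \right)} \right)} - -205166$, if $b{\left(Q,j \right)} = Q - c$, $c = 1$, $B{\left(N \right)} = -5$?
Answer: $250354$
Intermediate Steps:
$q = 34$ ($q = -208 + 242 = 34$)
$b{\left(Q,j \right)} = -1 + Q$ ($b{\left(Q,j \right)} = Q - 1 = -1 + Q$)
$J{\left(O,X \right)} = 45188$ ($J{\left(O,X \right)} = \left(-316\right) \left(-143\right) = 45188$)
$J{\left(q,b{\left(12,B{\left(4 \right)} \right)} \right)} - -205166 = 45188 - -205166 = 45188 + 205166 = 250354$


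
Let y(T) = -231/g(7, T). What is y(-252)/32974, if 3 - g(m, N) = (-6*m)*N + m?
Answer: 231/349128712 ≈ 6.6165e-7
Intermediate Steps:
g(m, N) = 3 - m + 6*N*m (g(m, N) = 3 - ((-6*m)*N + m) = 3 - (-6*N*m + m) = 3 - (m - 6*N*m) = 3 + (-m + 6*N*m) = 3 - m + 6*N*m)
y(T) = -231/(-4 + 42*T) (y(T) = -231/(3 - 1*7 + 6*T*7) = -231/(3 - 7 + 42*T) = -231/(-4 + 42*T))
y(-252)/32974 = -231/(-4 + 42*(-252))/32974 = -231/(-4 - 10584)*(1/32974) = -231/(-10588)*(1/32974) = -231*(-1/10588)*(1/32974) = (231/10588)*(1/32974) = 231/349128712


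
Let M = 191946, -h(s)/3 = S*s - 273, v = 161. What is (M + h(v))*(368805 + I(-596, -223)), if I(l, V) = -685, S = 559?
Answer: -28430643840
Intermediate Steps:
h(s) = 819 - 1677*s (h(s) = -3*(559*s - 273) = -3*(-273 + 559*s) = 819 - 1677*s)
(M + h(v))*(368805 + I(-596, -223)) = (191946 + (819 - 1677*161))*(368805 - 685) = (191946 + (819 - 269997))*368120 = (191946 - 269178)*368120 = -77232*368120 = -28430643840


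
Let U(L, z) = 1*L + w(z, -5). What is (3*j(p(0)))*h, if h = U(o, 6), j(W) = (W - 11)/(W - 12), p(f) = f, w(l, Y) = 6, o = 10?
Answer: 44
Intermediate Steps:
U(L, z) = 6 + L (U(L, z) = 1*L + 6 = L + 6 = 6 + L)
j(W) = (-11 + W)/(-12 + W)
h = 16 (h = 6 + 10 = 16)
(3*j(p(0)))*h = (3*((-11 + 0)/(-12 + 0)))*16 = (3*(-11/(-12)))*16 = (3*(-1/12*(-11)))*16 = (3*(11/12))*16 = (11/4)*16 = 44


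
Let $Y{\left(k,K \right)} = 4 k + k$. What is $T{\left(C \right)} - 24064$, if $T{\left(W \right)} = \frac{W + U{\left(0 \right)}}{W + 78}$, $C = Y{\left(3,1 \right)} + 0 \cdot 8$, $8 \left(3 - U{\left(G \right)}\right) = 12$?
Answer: $- \frac{1491957}{62} \approx -24064.0$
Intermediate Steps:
$Y{\left(k,K \right)} = 5 k$
$U{\left(G \right)} = \frac{3}{2}$ ($U{\left(G \right)} = 3 - \frac{3}{2} = \frac{3}{2}$)
$C = 15$ ($C = 5 \cdot 3 + 0 \cdot 8 = 15 + 0 = 15$)
$T{\left(W \right)} = \frac{\frac{3}{2} + W}{78 + W}$ ($T{\left(W \right)} = \frac{W + \frac{3}{2}}{W + 78} = \frac{\frac{3}{2} + W}{78 + W}$)
$T{\left(C \right)} - 24064 = \frac{\frac{3}{2} + 15}{78 + 15} - 24064 = \frac{1}{93} \cdot \frac{33}{2} - 24064 = \frac{11}{62} - 24064 = - \frac{1491957}{62}$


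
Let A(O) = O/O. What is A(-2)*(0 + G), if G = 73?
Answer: 73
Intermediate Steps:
A(O) = 1
A(-2)*(0 + G) = 1*(0 + 73) = 1*73 = 73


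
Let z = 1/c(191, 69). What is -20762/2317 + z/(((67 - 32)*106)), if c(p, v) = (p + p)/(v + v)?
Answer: -2101714421/234549910 ≈ -8.9606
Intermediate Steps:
c(p, v) = p/v (c(p, v) = (2*p)/((2*v)) = (2*p)*(1/(2*v)) = p/v)
z = 69/191 (z = 1/(191/69) = 69/191 ≈ 0.36126)
-20762/2317 + z/(((67 - 32)*106)) = -20762/2317 + 69/(191*(((67 - 32)*106))) = -20762*1/2317 + 69/(191*((35*106))) = -2966/331 + (69/191)/3710 = -2966/331 + (69/191)*(1/3710) = -2966/331 + 69/708610 = -2101714421/234549910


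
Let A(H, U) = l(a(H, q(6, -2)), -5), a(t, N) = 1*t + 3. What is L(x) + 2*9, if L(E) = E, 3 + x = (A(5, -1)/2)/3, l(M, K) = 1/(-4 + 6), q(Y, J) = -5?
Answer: 181/12 ≈ 15.083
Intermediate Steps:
a(t, N) = 3 + t (a(t, N) = t + 3 = 3 + t)
l(M, K) = ½ (l(M, K) = 1/2 = ½)
A(H, U) = ½
x = -35/12 (x = -3 + ((½)/2)/3 = -3 + ((½)*(½))*(⅓) = -3 + (¼)*(⅓) = -3 + 1/12 = -35/12 ≈ -2.9167)
L(x) + 2*9 = -35/12 + 2*9 = -35/12 + 18 = 181/12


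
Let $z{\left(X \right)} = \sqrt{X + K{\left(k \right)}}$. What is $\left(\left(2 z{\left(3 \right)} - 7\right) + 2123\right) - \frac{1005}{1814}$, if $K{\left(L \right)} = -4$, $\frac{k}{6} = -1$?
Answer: $\frac{3837419}{1814} + 2 i \approx 2115.4 + 2.0 i$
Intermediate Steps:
$k = -6$ ($k = 6 \left(-1\right) = -6$)
$z{\left(X \right)} = \sqrt{-4 + X}$ ($z{\left(X \right)} = \sqrt{X - 4} = \sqrt{-4 + X}$)
$\left(\left(2 z{\left(3 \right)} - 7\right) + 2123\right) - \frac{1005}{1814} = \left(\left(2 \sqrt{-4 + 3} - 7\right) + 2123\right) - \frac{1005}{1814} = \left(\left(2 \sqrt{-1} - 7\right) + 2123\right) - \frac{1005}{1814} = \left(\left(2 i - 7\right) + 2123\right) - \frac{1005}{1814} = \left(\left(-7 + 2 i\right) + 2123\right) - \frac{1005}{1814} = \left(2116 + 2 i\right) - \frac{1005}{1814} = \frac{3837419}{1814} + 2 i$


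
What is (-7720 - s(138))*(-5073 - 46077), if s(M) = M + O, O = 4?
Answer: 402141300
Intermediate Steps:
s(M) = 4 + M (s(M) = M + 4 = 4 + M)
(-7720 - s(138))*(-5073 - 46077) = (-7720 - (4 + 138))*(-5073 - 46077) = (-7720 - 1*142)*(-51150) = (-7720 - 142)*(-51150) = -7862*(-51150) = 402141300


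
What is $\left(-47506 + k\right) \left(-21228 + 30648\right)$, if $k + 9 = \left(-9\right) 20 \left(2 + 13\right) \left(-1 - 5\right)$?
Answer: $-294987300$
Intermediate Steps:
$k = 16191$ ($k = -9 + \left(-9\right) 20 \left(2 + 13\right) \left(-1 - 5\right) = -9 - 180 \cdot 15 \left(-6\right) = -9 - -16200 = -9 + 16200 = 16191$)
$\left(-47506 + k\right) \left(-21228 + 30648\right) = \left(-47506 + 16191\right) \left(-21228 + 30648\right) = \left(-31315\right) 9420 = -294987300$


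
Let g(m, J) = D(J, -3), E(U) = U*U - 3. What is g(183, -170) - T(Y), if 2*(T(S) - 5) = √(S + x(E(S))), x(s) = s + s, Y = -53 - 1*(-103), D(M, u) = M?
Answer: -175 - √1261 ≈ -210.51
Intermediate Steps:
E(U) = -3 + U² (E(U) = U² - 3 = -3 + U²)
Y = 50 (Y = -53 + 103 = 50)
x(s) = 2*s
g(m, J) = J
T(S) = 5 + √(-6 + S + 2*S²)/2 (T(S) = 5 + √(S + 2*(-3 + S²))/2 = 5 + √(S + (-6 + 2*S²))/2 = 5 + √(-6 + S + 2*S²)/2)
g(183, -170) - T(Y) = -170 - (5 + √(-6 + 50 + 2*50²)/2) = -170 - (5 + √(-6 + 50 + 2*2500)/2) = -170 - (5 + √(-6 + 50 + 5000)/2) = -170 - (5 + √5044/2) = -170 - (5 + (2*√1261)/2) = -170 - (5 + √1261) = -170 + (-5 - √1261) = -175 - √1261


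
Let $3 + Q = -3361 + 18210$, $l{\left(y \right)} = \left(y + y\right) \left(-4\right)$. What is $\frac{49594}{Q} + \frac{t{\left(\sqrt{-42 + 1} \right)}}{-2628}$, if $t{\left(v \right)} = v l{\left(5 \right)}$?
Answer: $\frac{24797}{7423} + \frac{10 i \sqrt{41}}{657} \approx 3.3406 + 0.09746 i$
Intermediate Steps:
$l{\left(y \right)} = - 8 y$ ($l{\left(y \right)} = 2 y \left(-4\right) = - 8 y$)
$t{\left(v \right)} = - 40 v$ ($t{\left(v \right)} = v \left(\left(-8\right) 5\right) = v \left(-40\right) = - 40 v$)
$Q = 14846$ ($Q = -3 + \left(-3361 + 18210\right) = -3 + 14849 = 14846$)
$\frac{49594}{Q} + \frac{t{\left(\sqrt{-42 + 1} \right)}}{-2628} = \frac{49594}{14846} + \frac{\left(-40\right) \sqrt{-42 + 1}}{-2628} = 49594 \cdot \frac{1}{14846} + - 40 \sqrt{-41} \left(- \frac{1}{2628}\right) = \frac{24797}{7423} + - 40 i \sqrt{41} \left(- \frac{1}{2628}\right) = \frac{24797}{7423} + \frac{10 i \sqrt{41}}{657}$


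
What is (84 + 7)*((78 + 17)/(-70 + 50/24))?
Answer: -20748/163 ≈ -127.29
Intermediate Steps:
(84 + 7)*((78 + 17)/(-70 + 50/24)) = 91*(95/(-70 + 50*(1/24))) = 91*(95/(-70 + 25/12)) = 91*(95/(-815/12)) = 91*(95*(-12/815)) = 91*(-228/163) = -20748/163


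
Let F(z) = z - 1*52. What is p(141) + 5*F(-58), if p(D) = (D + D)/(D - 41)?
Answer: -27359/50 ≈ -547.18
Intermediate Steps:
F(z) = -52 + z (F(z) = z - 52 = -52 + z)
p(D) = 2*D/(-41 + D) (p(D) = (2*D)/(-41 + D) = 2*D/(-41 + D))
p(141) + 5*F(-58) = 2*141/(-41 + 141) + 5*(-52 - 58) = 2*141/100 + 5*(-110) = 2*141*(1/100) - 550 = 141/50 - 550 = -27359/50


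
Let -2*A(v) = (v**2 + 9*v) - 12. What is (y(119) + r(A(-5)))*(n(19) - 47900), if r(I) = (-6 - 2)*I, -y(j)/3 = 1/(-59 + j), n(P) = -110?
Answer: 12295361/2 ≈ 6.1477e+6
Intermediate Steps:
y(j) = -3/(-59 + j)
A(v) = 6 - 9*v/2 - v**2/2 (A(v) = -((v**2 + 9*v) - 12)/2 = -(-12 + v**2 + 9*v)/2 = 6 - 9*v/2 - v**2/2)
r(I) = -8*I
(y(119) + r(A(-5)))*(n(19) - 47900) = (-3/(-59 + 119) - 8*(6 - 9/2*(-5) - 1/2*(-5)**2))*(-110 - 47900) = (-3/60 - 8*(6 + 45/2 - 1/2*25))*(-48010) = (-3*1/60 - 8*(6 + 45/2 - 25/2))*(-48010) = (-1/20 - 8*16)*(-48010) = (-1/20 - 128)*(-48010) = -2561/20*(-48010) = 12295361/2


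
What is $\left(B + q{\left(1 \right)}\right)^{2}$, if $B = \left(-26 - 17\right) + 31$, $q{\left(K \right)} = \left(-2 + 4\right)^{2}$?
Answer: $64$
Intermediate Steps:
$q{\left(K \right)} = 4$ ($q{\left(K \right)} = 2^{2} = 4$)
$B = -12$ ($B = -43 + 31 = -12$)
$\left(B + q{\left(1 \right)}\right)^{2} = \left(-12 + 4\right)^{2} = \left(-8\right)^{2} = 64$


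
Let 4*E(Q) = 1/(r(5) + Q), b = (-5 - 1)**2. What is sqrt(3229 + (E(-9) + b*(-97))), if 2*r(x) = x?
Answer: I*sqrt(177814)/26 ≈ 16.218*I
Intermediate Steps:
b = 36 (b = (-6)**2 = 36)
r(x) = x/2
E(Q) = 1/(4*(5/2 + Q)) (E(Q) = 1/(4*((1/2)*5 + Q)) = 1/(4*(5/2 + Q)))
sqrt(3229 + (E(-9) + b*(-97))) = sqrt(3229 + (1/(2*(5 + 2*(-9))) + 36*(-97))) = sqrt(3229 + (1/(2*(5 - 18)) - 3492)) = sqrt(3229 + ((1/2)/(-13) - 3492)) = sqrt(3229 + ((1/2)*(-1/13) - 3492)) = sqrt(3229 + (-1/26 - 3492)) = sqrt(3229 - 90793/26) = sqrt(-6839/26) = I*sqrt(177814)/26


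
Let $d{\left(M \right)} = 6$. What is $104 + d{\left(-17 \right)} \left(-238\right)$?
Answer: $-1324$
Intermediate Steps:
$104 + d{\left(-17 \right)} \left(-238\right) = 104 + 6 \left(-238\right) = 104 - 1428 = -1324$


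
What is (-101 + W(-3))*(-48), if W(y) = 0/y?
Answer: 4848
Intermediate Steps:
W(y) = 0
(-101 + W(-3))*(-48) = (-101 + 0)*(-48) = -101*(-48) = 4848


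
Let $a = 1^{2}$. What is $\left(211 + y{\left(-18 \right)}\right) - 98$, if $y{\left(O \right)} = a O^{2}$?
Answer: $437$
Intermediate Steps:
$a = 1$
$y{\left(O \right)} = O^{2}$ ($y{\left(O \right)} = 1 O^{2} = O^{2}$)
$\left(211 + y{\left(-18 \right)}\right) - 98 = \left(211 + \left(-18\right)^{2}\right) - 98 = \left(211 + 324\right) - 98 = 535 - 98 = 437$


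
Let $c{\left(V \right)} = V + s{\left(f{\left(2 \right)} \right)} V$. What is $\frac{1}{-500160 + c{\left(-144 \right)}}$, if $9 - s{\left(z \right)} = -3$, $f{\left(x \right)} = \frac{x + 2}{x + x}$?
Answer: $- \frac{1}{502032} \approx -1.9919 \cdot 10^{-6}$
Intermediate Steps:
$f{\left(x \right)} = \frac{2 + x}{2 x}$
$s{\left(z \right)} = 12$ ($s{\left(z \right)} = 9 - -3 = 9 + 3 = 12$)
$c{\left(V \right)} = 13 V$ ($c{\left(V \right)} = V + 12 V = 13 V$)
$\frac{1}{-500160 + c{\left(-144 \right)}} = \frac{1}{-500160 + 13 \left(-144\right)} = \frac{1}{-500160 - 1872} = \frac{1}{-502032} = - \frac{1}{502032}$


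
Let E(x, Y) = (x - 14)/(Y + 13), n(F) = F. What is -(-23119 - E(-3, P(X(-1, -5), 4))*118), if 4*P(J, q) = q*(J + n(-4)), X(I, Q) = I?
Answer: 91473/4 ≈ 22868.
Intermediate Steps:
P(J, q) = q*(-4 + J)/4 (P(J, q) = (q*(J - 4))/4 = (q*(-4 + J))/4 = q*(-4 + J)/4)
E(x, Y) = (-14 + x)/(13 + Y)
-(-23119 - E(-3, P(X(-1, -5), 4))*118) = -(-23119 - (-14 - 3)/(13 + (1/4)*4*(-4 - 1))*118) = -(-23119 - -17/(13 + (1/4)*4*(-5))*118) = -(-23119 - -17/(13 - 5)*118) = -(-23119 - -17/8*118) = -(-23119 - (1/8)*(-17)*118) = -(-23119 - (-17)*118/8) = -(-23119 - 1*(-1003/4)) = -(-23119 + 1003/4) = -1*(-91473/4) = 91473/4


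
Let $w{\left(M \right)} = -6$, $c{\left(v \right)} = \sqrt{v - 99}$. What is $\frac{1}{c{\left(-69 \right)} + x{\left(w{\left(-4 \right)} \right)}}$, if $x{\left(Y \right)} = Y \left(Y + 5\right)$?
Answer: $- \frac{i}{- 6 i + 2 \sqrt{42}} \approx 0.029412 - 0.063537 i$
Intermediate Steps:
$c{\left(v \right)} = \sqrt{-99 + v}$
$x{\left(Y \right)} = Y \left(5 + Y\right)$
$\frac{1}{c{\left(-69 \right)} + x{\left(w{\left(-4 \right)} \right)}} = \frac{1}{\sqrt{-99 - 69} - 6 \left(5 - 6\right)} = \frac{1}{\sqrt{-168} - -6} = \frac{1}{2 i \sqrt{42} + 6} = \frac{1}{6 + 2 i \sqrt{42}}$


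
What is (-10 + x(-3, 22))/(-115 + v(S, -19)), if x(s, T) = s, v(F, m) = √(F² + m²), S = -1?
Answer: 1495/12863 + 13*√362/12863 ≈ 0.13545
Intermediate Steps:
(-10 + x(-3, 22))/(-115 + v(S, -19)) = (-10 - 3)/(-115 + √((-1)² + (-19)²)) = -13/(-115 + √(1 + 361)) = -13/(-115 + √362)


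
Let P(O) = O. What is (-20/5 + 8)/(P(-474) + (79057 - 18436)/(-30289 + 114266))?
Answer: -335908/39744477 ≈ -0.0084517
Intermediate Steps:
(-20/5 + 8)/(P(-474) + (79057 - 18436)/(-30289 + 114266)) = (-20/5 + 8)/(-474 + (79057 - 18436)/(-30289 + 114266)) = (-20*⅕ + 8)/(-474 + 60621/83977) = (-4 + 8)/(-474 + 60621*(1/83977)) = 4/(-474 + 60621/83977) = 4/(-39744477/83977) = 4*(-83977/39744477) = -335908/39744477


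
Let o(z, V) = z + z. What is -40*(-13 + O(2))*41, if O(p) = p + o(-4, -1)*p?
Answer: 44280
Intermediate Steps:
o(z, V) = 2*z
O(p) = -7*p (O(p) = p + (2*(-4))*p = p - 8*p = -7*p)
-40*(-13 + O(2))*41 = -40*(-13 - 7*2)*41 = -40*(-13 - 14)*41 = -40*(-27)*41 = 1080*41 = 44280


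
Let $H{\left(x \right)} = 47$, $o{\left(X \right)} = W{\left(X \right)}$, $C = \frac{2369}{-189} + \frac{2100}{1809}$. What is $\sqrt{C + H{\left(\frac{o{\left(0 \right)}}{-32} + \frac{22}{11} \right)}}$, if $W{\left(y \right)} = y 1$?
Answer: $\frac{\sqrt{634751166}}{4221} \approx 5.9688$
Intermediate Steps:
$C = - \frac{144023}{12663}$ ($C = 2369 \left(- \frac{1}{189}\right) + 2100 \cdot \frac{1}{1809} = - \frac{2369}{189} + \frac{700}{603} = - \frac{144023}{12663} \approx -11.374$)
$W{\left(y \right)} = y$
$o{\left(X \right)} = X$
$\sqrt{C + H{\left(\frac{o{\left(0 \right)}}{-32} + \frac{22}{11} \right)}} = \sqrt{- \frac{144023}{12663} + 47} = \sqrt{\frac{451138}{12663}} = \frac{\sqrt{634751166}}{4221}$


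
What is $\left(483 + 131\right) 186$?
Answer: $114204$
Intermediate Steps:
$\left(483 + 131\right) 186 = 614 \cdot 186 = 114204$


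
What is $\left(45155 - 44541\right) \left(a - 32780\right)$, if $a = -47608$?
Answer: $-49358232$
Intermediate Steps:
$\left(45155 - 44541\right) \left(a - 32780\right) = \left(45155 - 44541\right) \left(-47608 - 32780\right) = 614 \left(-80388\right) = -49358232$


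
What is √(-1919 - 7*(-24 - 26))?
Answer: I*√1569 ≈ 39.611*I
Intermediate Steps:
√(-1919 - 7*(-24 - 26)) = √(-1919 - 7*(-50)) = √(-1919 + 350) = √(-1569) = I*√1569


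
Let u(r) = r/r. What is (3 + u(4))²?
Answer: 16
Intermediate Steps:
u(r) = 1
(3 + u(4))² = (3 + 1)² = 4² = 16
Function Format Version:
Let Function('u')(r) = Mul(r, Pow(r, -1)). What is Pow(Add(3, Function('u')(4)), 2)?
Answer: 16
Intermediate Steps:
Function('u')(r) = 1
Pow(Add(3, Function('u')(4)), 2) = Pow(Add(3, 1), 2) = Pow(4, 2) = 16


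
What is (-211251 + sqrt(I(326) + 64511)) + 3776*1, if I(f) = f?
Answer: -207475 + sqrt(64837) ≈ -2.0722e+5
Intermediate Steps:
(-211251 + sqrt(I(326) + 64511)) + 3776*1 = (-211251 + sqrt(326 + 64511)) + 3776*1 = (-211251 + sqrt(64837)) + 3776 = -207475 + sqrt(64837)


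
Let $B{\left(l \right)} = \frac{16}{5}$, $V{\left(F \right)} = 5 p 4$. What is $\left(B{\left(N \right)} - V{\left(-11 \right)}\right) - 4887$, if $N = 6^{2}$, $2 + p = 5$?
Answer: $- \frac{24719}{5} \approx -4943.8$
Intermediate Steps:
$p = 3$ ($p = -2 + 5 = 3$)
$N = 36$
$V{\left(F \right)} = 60$ ($V{\left(F \right)} = 5 \cdot 3 \cdot 4 = 15 \cdot 4 = 60$)
$B{\left(l \right)} = \frac{16}{5}$ ($B{\left(l \right)} = 16 \cdot \frac{1}{5} = \frac{16}{5}$)
$\left(B{\left(N \right)} - V{\left(-11 \right)}\right) - 4887 = \left(\frac{16}{5} - 60\right) - 4887 = - \frac{284}{5} - 4887 = - \frac{24719}{5}$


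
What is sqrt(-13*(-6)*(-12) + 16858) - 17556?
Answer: -17556 + sqrt(15922) ≈ -17430.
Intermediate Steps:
sqrt(-13*(-6)*(-12) + 16858) - 17556 = sqrt(78*(-12) + 16858) - 17556 = sqrt(-936 + 16858) - 17556 = sqrt(15922) - 17556 = -17556 + sqrt(15922)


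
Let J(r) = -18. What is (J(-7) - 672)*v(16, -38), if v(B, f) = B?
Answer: -11040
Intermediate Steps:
(J(-7) - 672)*v(16, -38) = (-18 - 672)*16 = -690*16 = -11040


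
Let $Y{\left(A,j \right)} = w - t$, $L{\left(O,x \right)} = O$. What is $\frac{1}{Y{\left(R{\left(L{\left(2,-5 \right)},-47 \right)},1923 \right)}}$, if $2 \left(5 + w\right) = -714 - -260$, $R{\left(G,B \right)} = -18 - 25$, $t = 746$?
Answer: $- \frac{1}{978} \approx -0.0010225$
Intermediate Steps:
$R{\left(G,B \right)} = -43$
$w = -232$ ($w = -5 + \frac{-714 - -260}{2} = -5 + \frac{-714 + 260}{2} = -5 + \frac{1}{2} \left(-454\right) = -5 - 227 = -232$)
$Y{\left(A,j \right)} = -978$ ($Y{\left(A,j \right)} = -232 - 746 = -978$)
$\frac{1}{Y{\left(R{\left(L{\left(2,-5 \right)},-47 \right)},1923 \right)}} = \frac{1}{-978} = - \frac{1}{978}$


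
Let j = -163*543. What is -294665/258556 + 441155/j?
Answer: -140143776665/22884533004 ≈ -6.1240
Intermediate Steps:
j = -88509
-294665/258556 + 441155/j = -294665/258556 + 441155/(-88509) = -294665*1/258556 + 441155*(-1/88509) = -294665/258556 - 441155/88509 = -140143776665/22884533004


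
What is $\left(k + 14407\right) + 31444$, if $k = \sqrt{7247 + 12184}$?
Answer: $45851 + 3 \sqrt{2159} \approx 45990.0$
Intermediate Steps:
$k = 3 \sqrt{2159}$ ($k = \sqrt{19431} = 3 \sqrt{2159} \approx 139.4$)
$\left(k + 14407\right) + 31444 = \left(3 \sqrt{2159} + 14407\right) + 31444 = \left(14407 + 3 \sqrt{2159}\right) + 31444 = 45851 + 3 \sqrt{2159}$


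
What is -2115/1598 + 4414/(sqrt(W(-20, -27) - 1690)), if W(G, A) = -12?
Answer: -45/34 - 2207*I*sqrt(1702)/851 ≈ -1.3235 - 106.99*I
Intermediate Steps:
-2115/1598 + 4414/(sqrt(W(-20, -27) - 1690)) = -2115/1598 + 4414/(sqrt(-12 - 1690)) = -2115*1/1598 + 4414/(sqrt(-1702)) = -45/34 + 4414/((I*sqrt(1702))) = -45/34 + 4414*(-I*sqrt(1702)/1702) = -45/34 - 2207*I*sqrt(1702)/851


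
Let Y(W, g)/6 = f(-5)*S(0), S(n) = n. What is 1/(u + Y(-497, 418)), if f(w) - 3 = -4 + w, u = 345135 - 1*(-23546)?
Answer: 1/368681 ≈ 2.7124e-6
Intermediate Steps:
u = 368681 (u = 345135 + 23546 = 368681)
f(w) = -1 + w (f(w) = 3 + (-4 + w) = -1 + w)
Y(W, g) = 0 (Y(W, g) = 6*((-1 - 5)*0) = 6*(-6*0) = 6*0 = 0)
1/(u + Y(-497, 418)) = 1/(368681 + 0) = 1/368681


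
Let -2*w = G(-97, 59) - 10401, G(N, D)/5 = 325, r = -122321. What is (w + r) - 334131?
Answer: -452064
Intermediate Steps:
G(N, D) = 1625 (G(N, D) = 5*325 = 1625)
w = 4388 (w = -(1625 - 10401)/2 = -½*(-8776) = 4388)
(w + r) - 334131 = (4388 - 122321) - 334131 = -117933 - 334131 = -452064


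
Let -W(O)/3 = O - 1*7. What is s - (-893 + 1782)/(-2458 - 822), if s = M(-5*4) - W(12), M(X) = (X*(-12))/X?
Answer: 10729/3280 ≈ 3.2710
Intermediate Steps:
W(O) = 21 - 3*O (W(O) = -3*(O - 1*7) = -3*(O - 7) = -3*(-7 + O) = 21 - 3*O)
M(X) = -12 (M(X) = (-12*X)/X = -12)
s = 3 (s = -12 - (21 - 3*12) = -12 - (21 - 36) = -12 - 1*(-15) = -12 + 15 = 3)
s - (-893 + 1782)/(-2458 - 822) = 3 - (-893 + 1782)/(-2458 - 822) = 3 - 889/(-3280) = 3 - 889*(-1)/3280 = 3 - 1*(-889/3280) = 3 + 889/3280 = 10729/3280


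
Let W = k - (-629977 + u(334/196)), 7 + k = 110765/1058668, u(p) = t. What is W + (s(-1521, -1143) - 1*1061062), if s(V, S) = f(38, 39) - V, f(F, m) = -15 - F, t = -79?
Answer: -454745435295/1058668 ≈ -4.2955e+5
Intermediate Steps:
u(p) = -79
k = -7299911/1058668 (k = -7 + 110765/1058668 = -7299911/1058668 ≈ -6.8954)
s(V, S) = -53 - V (s(V, S) = (-15 - 1*38) - V = (-15 - 38) - V = -53 - V)
W = 667012825497/1058668 (W = -7299911/1058668 - (-629977 - 79) = -7299911/1058668 - 1*(-630056) = -7299911/1058668 + 630056 = 667012825497/1058668 ≈ 6.3005e+5)
W + (s(-1521, -1143) - 1*1061062) = 667012825497/1058668 + ((-53 - 1*(-1521)) - 1*1061062) = 667012825497/1058668 + ((-53 + 1521) - 1061062) = 667012825497/1058668 + (1468 - 1061062) = 667012825497/1058668 - 1059594 = -454745435295/1058668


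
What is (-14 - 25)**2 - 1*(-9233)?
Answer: 10754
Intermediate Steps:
(-14 - 25)**2 - 1*(-9233) = (-39)**2 + 9233 = 1521 + 9233 = 10754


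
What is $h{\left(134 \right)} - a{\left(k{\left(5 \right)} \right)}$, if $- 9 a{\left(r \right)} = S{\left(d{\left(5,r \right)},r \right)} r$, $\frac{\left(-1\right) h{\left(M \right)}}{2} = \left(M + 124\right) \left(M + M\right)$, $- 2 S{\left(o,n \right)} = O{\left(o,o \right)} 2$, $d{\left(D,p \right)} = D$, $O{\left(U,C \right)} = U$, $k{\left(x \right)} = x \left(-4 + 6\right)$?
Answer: $- \frac{1244642}{9} \approx -1.3829 \cdot 10^{5}$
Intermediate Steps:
$k{\left(x \right)} = 2 x$ ($k{\left(x \right)} = x 2 = 2 x$)
$S{\left(o,n \right)} = - o$ ($S{\left(o,n \right)} = - \frac{o 2}{2} = - \frac{2 o}{2} = - o$)
$h{\left(M \right)} = - 4 M \left(124 + M\right)$ ($h{\left(M \right)} = - 2 \left(M + 124\right) \left(M + M\right) = - 2 \left(124 + M\right) 2 M = - 2 \cdot 2 M \left(124 + M\right) = - 4 M \left(124 + M\right)$)
$a{\left(r \right)} = \frac{5 r}{9}$ ($a{\left(r \right)} = - \frac{\left(-1\right) 5 r}{9} = - \frac{\left(-5\right) r}{9} = \frac{5 r}{9}$)
$h{\left(134 \right)} - a{\left(k{\left(5 \right)} \right)} = \left(-4\right) 134 \left(124 + 134\right) - \frac{5 \cdot 2 \cdot 5}{9} = \left(-4\right) 134 \cdot 258 - \frac{5}{9} \cdot 10 = -138288 - \frac{50}{9} = - \frac{1244642}{9}$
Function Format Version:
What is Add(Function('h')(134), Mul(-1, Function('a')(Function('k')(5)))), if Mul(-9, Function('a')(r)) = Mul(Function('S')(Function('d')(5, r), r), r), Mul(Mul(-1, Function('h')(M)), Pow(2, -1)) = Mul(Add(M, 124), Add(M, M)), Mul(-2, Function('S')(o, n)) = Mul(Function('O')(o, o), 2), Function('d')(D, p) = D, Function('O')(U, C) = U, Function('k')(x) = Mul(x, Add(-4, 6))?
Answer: Rational(-1244642, 9) ≈ -1.3829e+5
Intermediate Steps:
Function('k')(x) = Mul(2, x) (Function('k')(x) = Mul(x, 2) = Mul(2, x))
Function('S')(o, n) = Mul(-1, o) (Function('S')(o, n) = Mul(Rational(-1, 2), Mul(o, 2)) = Mul(Rational(-1, 2), Mul(2, o)) = Mul(-1, o))
Function('h')(M) = Mul(-4, M, Add(124, M)) (Function('h')(M) = Mul(-2, Mul(Add(M, 124), Add(M, M))) = Mul(-2, Mul(Add(124, M), Mul(2, M))) = Mul(-2, Mul(2, M, Add(124, M))) = Mul(-4, M, Add(124, M)))
Function('a')(r) = Mul(Rational(5, 9), r) (Function('a')(r) = Mul(Rational(-1, 9), Mul(Mul(-1, 5), r)) = Mul(Rational(-1, 9), Mul(-5, r)) = Mul(Rational(5, 9), r))
Add(Function('h')(134), Mul(-1, Function('a')(Function('k')(5)))) = Add(Mul(-4, 134, Add(124, 134)), Mul(-1, Mul(Rational(5, 9), Mul(2, 5)))) = Add(Mul(-4, 134, 258), Mul(-1, Mul(Rational(5, 9), 10))) = Add(-138288, Mul(-1, Rational(50, 9))) = Add(-138288, Rational(-50, 9)) = Rational(-1244642, 9)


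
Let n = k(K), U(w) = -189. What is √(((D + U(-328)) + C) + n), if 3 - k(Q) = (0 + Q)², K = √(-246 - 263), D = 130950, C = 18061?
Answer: √149334 ≈ 386.44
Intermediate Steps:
K = I*√509 (K = √(-509) = I*√509 ≈ 22.561*I)
k(Q) = 3 - Q² (k(Q) = 3 - (0 + Q)² = 3 - Q²)
n = 512 (n = 3 - (I*√509)² = 3 - 1*(-509) = 3 + 509 = 512)
√(((D + U(-328)) + C) + n) = √(((130950 - 189) + 18061) + 512) = √((130761 + 18061) + 512) = √(148822 + 512) = √149334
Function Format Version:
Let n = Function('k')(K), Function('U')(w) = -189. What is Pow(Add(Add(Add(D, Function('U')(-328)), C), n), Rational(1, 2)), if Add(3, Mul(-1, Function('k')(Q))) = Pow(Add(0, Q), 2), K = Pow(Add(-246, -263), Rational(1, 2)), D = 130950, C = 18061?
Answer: Pow(149334, Rational(1, 2)) ≈ 386.44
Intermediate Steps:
K = Mul(I, Pow(509, Rational(1, 2))) (K = Pow(-509, Rational(1, 2)) = Mul(I, Pow(509, Rational(1, 2))) ≈ Mul(22.561, I))
Function('k')(Q) = Add(3, Mul(-1, Pow(Q, 2))) (Function('k')(Q) = Add(3, Mul(-1, Pow(Add(0, Q), 2))) = Add(3, Mul(-1, Pow(Q, 2))))
n = 512 (n = Add(3, Mul(-1, Pow(Mul(I, Pow(509, Rational(1, 2))), 2))) = Add(3, Mul(-1, -509)) = Add(3, 509) = 512)
Pow(Add(Add(Add(D, Function('U')(-328)), C), n), Rational(1, 2)) = Pow(Add(Add(Add(130950, -189), 18061), 512), Rational(1, 2)) = Pow(Add(Add(130761, 18061), 512), Rational(1, 2)) = Pow(Add(148822, 512), Rational(1, 2)) = Pow(149334, Rational(1, 2))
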